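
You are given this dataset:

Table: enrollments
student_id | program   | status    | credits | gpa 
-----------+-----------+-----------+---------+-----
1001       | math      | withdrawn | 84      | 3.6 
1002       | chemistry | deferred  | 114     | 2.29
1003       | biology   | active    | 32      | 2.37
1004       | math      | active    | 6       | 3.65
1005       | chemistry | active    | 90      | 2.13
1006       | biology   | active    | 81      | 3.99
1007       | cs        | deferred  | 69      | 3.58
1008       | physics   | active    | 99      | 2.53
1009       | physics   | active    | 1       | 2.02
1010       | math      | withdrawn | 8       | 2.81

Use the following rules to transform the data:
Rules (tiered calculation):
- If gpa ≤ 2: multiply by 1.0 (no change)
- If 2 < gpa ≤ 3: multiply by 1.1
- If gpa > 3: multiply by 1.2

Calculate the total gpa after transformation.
33.35

Step 1: Tier 1 (gpa ≤ 2): 0 records, sum = 0 × 1.0 = 0.0
Step 2: Tier 2 (2 < gpa ≤ 3): 6 records, sum = 14.15 × 1.1 = 15.57
Step 3: Tier 3 (gpa > 3): 4 records, sum = 14.82 × 1.2 = 17.78
Step 4: Final sum = 0.0 + 15.57 + 17.78 = 33.35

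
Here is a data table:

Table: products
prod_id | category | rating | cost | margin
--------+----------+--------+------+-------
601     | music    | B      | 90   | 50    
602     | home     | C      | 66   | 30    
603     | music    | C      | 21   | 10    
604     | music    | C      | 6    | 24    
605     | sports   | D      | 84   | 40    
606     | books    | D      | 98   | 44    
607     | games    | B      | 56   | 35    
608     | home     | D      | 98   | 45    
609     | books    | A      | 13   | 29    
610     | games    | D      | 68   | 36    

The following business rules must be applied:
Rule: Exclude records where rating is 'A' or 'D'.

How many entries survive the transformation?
5

Step 1: Count records to exclude
  - 1 (A) + 4 (D) = 5 records
Step 2: Total records: 10
Step 3: Remaining = 10 - 5 = 5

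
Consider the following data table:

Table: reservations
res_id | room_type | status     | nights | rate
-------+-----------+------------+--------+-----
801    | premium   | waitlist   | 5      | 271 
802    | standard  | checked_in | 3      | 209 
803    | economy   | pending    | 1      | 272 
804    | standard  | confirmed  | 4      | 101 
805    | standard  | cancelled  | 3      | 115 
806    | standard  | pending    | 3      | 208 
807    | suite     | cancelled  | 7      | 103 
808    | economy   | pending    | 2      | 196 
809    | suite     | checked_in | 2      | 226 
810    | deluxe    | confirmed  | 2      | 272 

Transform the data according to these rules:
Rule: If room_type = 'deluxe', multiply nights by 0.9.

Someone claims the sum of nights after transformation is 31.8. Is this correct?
Yes, the result is correct.

Step 1: Calculate the correct sum after transformation
Step 2: Apply multiplier 0.9 to records where room_type = 'deluxe'
Step 3: Correct result = 31.8
Step 4: Claimed result = 31.8
Step 5: 31.8 = 31.8 ✓
Conclusion: The claimed result is correct.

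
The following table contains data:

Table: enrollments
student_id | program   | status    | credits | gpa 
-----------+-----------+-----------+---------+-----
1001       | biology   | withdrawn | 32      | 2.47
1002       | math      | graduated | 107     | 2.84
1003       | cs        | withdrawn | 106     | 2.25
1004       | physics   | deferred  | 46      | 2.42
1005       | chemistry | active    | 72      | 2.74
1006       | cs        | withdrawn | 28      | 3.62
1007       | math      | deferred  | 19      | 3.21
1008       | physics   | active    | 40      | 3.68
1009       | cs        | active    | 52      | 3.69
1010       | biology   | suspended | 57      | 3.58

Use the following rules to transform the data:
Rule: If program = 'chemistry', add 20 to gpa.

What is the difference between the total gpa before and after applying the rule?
20.0

Step 1: Original sum of gpa = 30.5
Step 2: 1 records have program = 'chemistry'
Step 3: Each affected record changes by 20
Step 4: Total change = 1 × 20 = 20
Step 5: New sum = 30.5 + 20 = 50.5
Step 6: Difference = |50.5 - 30.5| = 20.0
        (Sum increased by 20.0)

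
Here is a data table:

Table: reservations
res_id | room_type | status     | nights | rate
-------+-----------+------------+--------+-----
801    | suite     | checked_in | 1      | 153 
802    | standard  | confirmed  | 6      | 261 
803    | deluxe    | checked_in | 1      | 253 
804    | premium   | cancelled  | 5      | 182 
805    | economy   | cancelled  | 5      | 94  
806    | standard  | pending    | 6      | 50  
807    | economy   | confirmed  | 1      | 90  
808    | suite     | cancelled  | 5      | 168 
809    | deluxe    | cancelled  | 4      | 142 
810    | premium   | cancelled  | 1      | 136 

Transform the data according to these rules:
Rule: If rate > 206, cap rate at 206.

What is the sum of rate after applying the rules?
1427

Step 1: 2 records have rate > 206
Step 2: These records originally summed to 514
Step 3: After capping: 2 × 206 = 412
Step 4: Unaffected records sum: 1015
Step 5: Final sum = 412 + 1015 = 1427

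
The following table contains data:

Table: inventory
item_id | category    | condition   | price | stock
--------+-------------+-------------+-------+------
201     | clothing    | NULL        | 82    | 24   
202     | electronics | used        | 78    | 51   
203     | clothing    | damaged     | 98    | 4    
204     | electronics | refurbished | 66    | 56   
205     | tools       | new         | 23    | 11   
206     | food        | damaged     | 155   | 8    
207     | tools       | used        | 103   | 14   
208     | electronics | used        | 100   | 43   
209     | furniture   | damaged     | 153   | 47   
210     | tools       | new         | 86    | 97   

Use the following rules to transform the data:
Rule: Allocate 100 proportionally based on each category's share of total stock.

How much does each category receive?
clothing: 7.89, electronics: 42.25, food: 2.25, furniture: 13.24, tools: 34.37

Step 1: Calculate total stock = 355
Step 2: Calculate each category's proportion:
  clothing: 28/355 = 7.89% → 7.89
  electronics: 150/355 = 42.25% → 42.25
  food: 8/355 = 2.25% → 2.25
  furniture: 47/355 = 13.24% → 13.24
  tools: 122/355 = 34.37% → 34.37
Step 3: Verify: sum of allocations ≈ 100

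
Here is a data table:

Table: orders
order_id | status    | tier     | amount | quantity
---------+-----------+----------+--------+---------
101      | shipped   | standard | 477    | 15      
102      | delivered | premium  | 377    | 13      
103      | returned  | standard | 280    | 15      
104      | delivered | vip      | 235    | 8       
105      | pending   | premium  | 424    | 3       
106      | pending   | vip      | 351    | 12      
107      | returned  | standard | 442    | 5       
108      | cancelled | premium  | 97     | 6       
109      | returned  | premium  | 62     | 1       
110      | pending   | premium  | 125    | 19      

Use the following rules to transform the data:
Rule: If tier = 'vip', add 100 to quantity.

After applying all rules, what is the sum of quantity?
297

Step 1: Count records where tier = 'vip': 2
Step 2: Total bonus added: 2 × 100 = 200
Step 3: Original sum of quantity: 97
Step 4: Final sum = 97 + 200 = 297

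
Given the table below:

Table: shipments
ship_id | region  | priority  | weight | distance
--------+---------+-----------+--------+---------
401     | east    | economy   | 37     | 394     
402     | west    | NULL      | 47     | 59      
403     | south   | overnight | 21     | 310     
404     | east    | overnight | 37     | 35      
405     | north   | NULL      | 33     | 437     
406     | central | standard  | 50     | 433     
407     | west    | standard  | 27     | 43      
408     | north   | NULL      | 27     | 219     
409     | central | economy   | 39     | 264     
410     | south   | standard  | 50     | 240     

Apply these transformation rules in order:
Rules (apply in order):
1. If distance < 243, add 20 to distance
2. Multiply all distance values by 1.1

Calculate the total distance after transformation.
2787.4

Step 1: Apply Rule 1 - Add 20 to records with distance < 243
  - 5 records affected: 596 + (5 × 20) = 696
  - Unaffected records: 1838
  - Sum after Rule 1: 2534
Step 2: Apply Rule 2 - Multiply all by 1.1
  - 2534 × 1.1 = 2787.4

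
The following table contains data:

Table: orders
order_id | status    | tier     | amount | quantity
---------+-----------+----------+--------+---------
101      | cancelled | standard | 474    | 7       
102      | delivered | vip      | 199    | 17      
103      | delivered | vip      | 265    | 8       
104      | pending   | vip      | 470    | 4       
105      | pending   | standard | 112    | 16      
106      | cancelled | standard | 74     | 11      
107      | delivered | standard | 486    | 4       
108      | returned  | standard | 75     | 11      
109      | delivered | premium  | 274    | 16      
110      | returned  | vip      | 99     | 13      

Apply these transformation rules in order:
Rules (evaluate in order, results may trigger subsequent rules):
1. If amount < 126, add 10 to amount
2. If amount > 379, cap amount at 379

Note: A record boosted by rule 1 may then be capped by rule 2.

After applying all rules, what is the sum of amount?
2275

Step 1: Apply rule 1 to records with amount < 126
  - 4 records get bonus of 10
  - Of these, 0 records then exceed 379 and get capped
Step 2: Apply rule 2 to records with amount > 379
  - 3 records (original) are capped
Step 3: Calculate final sum = 2275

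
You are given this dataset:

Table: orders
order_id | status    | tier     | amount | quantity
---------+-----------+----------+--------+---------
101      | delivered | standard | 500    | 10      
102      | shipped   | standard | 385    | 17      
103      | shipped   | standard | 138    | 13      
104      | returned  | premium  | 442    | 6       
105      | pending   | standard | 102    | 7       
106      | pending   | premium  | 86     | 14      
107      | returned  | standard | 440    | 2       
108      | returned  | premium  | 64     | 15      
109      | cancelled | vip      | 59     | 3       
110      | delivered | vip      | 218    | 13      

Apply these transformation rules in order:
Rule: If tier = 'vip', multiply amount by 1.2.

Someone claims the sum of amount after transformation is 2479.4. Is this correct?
No, the correct result is 2489.4.

Step 1: Calculate the correct sum after transformation
Step 2: Apply multiplier 1.2 to records where tier = 'vip'
Step 3: Correct result = 2489.4
Step 4: Claimed result = 2479.4
Step 5: 2489.4 ≠ 2479.4
Conclusion: The claimed result is incorrect. The correct answer is 2489.4.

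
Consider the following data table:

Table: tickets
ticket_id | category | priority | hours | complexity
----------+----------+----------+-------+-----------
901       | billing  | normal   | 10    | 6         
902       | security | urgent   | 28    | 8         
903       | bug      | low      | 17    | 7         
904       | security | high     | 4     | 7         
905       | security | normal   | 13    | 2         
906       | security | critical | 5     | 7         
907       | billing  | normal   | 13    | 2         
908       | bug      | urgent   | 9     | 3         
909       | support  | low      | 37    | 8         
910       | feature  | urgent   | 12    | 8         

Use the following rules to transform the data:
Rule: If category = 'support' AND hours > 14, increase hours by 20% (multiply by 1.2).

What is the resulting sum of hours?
155.4

Step 1: Find records where category = 'support' AND hours > 14
Step 2: 1 records match, summing to 37
Step 3: After multiplier: 37 × 1.2 = 44.4
Step 4: Unaffected records sum: 111
Step 5: Final sum = 44.4 + 111 = 155.4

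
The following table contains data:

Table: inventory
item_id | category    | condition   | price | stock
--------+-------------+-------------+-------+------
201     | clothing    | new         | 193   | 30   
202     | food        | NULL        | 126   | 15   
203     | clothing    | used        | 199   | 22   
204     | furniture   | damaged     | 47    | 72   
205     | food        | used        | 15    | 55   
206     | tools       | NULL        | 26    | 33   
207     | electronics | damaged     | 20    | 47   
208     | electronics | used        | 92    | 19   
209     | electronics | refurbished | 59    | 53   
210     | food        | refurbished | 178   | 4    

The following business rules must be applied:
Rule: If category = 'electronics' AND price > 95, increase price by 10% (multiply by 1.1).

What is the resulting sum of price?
955

Step 1: Find records where category = 'electronics' AND price > 95
Step 2: 0 records match, summing to 0
Step 3: After multiplier: 0 × 1.1 = 0.0
Step 4: Unaffected records sum: 955
Step 5: Final sum = 0.0 + 955 = 955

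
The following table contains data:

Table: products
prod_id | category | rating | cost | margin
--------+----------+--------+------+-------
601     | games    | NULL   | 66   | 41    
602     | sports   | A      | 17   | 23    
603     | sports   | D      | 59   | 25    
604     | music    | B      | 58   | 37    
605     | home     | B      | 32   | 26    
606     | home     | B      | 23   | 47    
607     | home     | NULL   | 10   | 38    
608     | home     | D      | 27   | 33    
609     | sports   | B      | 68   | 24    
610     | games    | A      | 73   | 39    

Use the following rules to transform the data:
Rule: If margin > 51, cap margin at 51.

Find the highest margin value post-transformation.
47

Step 1: Original maximum margin = 47
Step 2: Check cap of 51 against maximum
Step 3: No records exceed the cap (max 47 <= cap 51), so no capping applies
Step 4: Maximum after transformation = 47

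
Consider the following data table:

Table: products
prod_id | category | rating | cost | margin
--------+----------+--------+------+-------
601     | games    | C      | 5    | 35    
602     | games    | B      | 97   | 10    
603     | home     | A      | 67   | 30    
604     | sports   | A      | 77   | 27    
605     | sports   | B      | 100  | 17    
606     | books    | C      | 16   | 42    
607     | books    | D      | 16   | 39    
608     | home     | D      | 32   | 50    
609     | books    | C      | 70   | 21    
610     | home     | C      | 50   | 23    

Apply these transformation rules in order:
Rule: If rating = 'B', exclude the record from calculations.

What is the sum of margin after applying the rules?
267

Step 1: Identify records where rating = 'B'
Step 2: The excluded records sum to 27
Step 3: Original total margin = 294
Step 4: Remaining total = 294 - 27 = 267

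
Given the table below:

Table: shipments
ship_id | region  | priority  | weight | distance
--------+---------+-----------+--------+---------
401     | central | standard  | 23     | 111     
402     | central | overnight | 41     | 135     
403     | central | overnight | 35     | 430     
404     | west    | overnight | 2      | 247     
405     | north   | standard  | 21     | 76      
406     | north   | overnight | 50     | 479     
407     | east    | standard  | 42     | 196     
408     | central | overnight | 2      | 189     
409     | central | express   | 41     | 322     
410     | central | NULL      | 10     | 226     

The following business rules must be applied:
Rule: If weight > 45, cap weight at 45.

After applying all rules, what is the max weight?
45

Step 1: Original maximum weight = 50
Step 2: Apply cap at 45
Step 3: 1 records had weight > 45 and were capped
Step 4: Maximum after transformation = 45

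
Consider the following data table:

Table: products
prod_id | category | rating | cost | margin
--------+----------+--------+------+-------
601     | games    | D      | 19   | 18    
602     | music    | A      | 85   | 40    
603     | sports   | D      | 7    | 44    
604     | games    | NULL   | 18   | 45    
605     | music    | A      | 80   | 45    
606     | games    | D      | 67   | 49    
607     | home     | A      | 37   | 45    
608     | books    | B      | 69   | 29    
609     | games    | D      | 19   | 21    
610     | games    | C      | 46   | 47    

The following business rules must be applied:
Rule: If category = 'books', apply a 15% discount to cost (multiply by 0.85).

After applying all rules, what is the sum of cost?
436.65

Step 1: Records with category = 'books' have total cost = 69
Step 2: Apply multiplier: 69 × 0.85 = 58.65
Step 3: Other records total: 378
Step 4: Final sum = 58.65 + 378 = 436.65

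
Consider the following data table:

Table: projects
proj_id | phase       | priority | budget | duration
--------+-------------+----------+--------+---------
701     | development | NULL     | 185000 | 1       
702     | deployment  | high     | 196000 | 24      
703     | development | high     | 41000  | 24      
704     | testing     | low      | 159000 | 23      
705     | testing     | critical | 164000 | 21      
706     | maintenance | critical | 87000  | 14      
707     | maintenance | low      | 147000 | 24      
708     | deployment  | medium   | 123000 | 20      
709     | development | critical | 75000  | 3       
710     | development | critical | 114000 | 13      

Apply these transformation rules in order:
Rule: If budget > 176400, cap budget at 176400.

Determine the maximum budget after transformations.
176400

Step 1: Original maximum budget = 196000
Step 2: Apply cap at 176400
Step 3: 2 records had budget > 176400 and were capped
Step 4: Maximum after transformation = 176400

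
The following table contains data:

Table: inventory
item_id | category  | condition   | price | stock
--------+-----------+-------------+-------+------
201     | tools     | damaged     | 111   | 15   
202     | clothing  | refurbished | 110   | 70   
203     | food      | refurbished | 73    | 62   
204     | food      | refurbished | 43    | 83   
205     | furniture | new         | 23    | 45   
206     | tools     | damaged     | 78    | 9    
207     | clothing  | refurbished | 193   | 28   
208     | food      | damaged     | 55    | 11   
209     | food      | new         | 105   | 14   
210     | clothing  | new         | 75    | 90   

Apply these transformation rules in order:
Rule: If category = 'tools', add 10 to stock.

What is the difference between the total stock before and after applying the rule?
20

Step 1: Original sum of stock = 427
Step 2: 2 records have category = 'tools'
Step 3: Each affected record changes by 10
Step 4: Total change = 2 × 10 = 20
Step 5: New sum = 427 + 20 = 447
Step 6: Difference = |447 - 427| = 20
        (Sum increased by 20)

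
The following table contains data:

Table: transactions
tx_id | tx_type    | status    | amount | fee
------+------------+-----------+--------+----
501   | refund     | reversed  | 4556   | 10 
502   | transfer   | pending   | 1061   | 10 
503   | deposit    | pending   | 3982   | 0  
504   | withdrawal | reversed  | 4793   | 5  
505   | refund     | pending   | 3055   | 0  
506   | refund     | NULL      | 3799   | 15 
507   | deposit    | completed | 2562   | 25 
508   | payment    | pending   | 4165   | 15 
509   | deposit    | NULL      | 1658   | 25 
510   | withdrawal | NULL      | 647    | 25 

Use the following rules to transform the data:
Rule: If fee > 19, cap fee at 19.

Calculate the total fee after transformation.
112

Step 1: 3 records have fee > 19
Step 2: These records originally summed to 75
Step 3: After capping: 3 × 19 = 57
Step 4: Unaffected records sum: 55
Step 5: Final sum = 57 + 55 = 112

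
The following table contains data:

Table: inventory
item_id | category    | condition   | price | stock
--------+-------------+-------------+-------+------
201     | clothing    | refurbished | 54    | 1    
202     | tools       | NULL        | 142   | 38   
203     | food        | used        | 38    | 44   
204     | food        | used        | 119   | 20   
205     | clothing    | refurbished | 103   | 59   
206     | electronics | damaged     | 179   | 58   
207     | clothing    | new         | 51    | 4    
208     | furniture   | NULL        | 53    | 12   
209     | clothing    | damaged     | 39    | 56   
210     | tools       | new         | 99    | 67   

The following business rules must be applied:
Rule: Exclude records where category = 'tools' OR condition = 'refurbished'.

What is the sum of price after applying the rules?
479

Step 1: Find records where category = 'tools' OR condition = 'refurbished'
Step 2: 4 records match, summing to 398
Step 3: Original sum: 877
Step 4: Remaining sum = 877 - 398 = 479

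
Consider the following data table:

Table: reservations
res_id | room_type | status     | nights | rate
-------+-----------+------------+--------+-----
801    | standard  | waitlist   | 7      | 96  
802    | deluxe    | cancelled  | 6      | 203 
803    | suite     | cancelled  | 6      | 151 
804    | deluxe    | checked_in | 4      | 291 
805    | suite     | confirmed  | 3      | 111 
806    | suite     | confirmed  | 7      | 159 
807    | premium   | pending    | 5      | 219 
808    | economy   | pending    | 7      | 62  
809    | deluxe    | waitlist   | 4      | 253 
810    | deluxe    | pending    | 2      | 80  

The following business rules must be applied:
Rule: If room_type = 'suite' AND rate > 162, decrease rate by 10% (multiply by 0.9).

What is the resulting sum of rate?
1625

Step 1: Find records where room_type = 'suite' AND rate > 162
Step 2: 0 records match, summing to 0
Step 3: After multiplier: 0 × 0.9 = 0.0
Step 4: Unaffected records sum: 1625
Step 5: Final sum = 0.0 + 1625 = 1625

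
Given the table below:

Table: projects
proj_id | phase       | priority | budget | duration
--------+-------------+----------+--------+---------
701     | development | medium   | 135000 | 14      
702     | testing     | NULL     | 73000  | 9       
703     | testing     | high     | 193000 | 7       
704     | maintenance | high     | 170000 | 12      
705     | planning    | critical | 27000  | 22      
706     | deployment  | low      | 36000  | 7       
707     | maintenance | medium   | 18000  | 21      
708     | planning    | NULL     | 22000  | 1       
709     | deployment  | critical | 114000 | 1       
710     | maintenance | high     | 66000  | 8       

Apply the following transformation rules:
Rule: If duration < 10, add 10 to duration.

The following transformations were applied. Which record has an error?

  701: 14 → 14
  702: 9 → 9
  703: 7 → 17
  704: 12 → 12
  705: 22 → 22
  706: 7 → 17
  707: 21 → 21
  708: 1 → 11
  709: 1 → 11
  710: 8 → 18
Record 702 has an error. The correct transformed value should be 19, not 9.

Step 1: Check each record against the rule
Step 2: Record 702 has duration = 9
Step 3: Since 9 < 10, the bonus should have been applied
Step 4: Correct value = 19, but claimed value = 9
Conclusion: Record 702 has the error.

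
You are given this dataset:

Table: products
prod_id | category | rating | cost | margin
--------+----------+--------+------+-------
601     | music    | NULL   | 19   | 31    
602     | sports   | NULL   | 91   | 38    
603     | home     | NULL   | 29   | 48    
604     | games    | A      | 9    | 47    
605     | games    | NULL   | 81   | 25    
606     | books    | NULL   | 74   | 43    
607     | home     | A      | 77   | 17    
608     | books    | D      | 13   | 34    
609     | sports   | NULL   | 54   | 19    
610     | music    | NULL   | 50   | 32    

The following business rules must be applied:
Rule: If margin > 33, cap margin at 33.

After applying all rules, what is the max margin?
33

Step 1: Original maximum margin = 48
Step 2: Apply cap at 33
Step 3: 5 records had margin > 33 and were capped
Step 4: Maximum after transformation = 33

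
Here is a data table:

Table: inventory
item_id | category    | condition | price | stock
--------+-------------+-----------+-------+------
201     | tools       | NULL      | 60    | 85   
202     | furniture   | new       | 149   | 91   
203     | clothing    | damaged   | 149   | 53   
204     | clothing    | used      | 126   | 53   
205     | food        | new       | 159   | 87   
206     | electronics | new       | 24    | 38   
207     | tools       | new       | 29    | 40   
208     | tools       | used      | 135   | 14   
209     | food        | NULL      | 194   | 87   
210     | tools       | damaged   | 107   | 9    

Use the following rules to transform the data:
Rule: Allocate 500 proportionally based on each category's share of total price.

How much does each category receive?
clothing: 121.47, electronics: 10.6, food: 155.92, furniture: 65.81, tools: 146.2

Step 1: Calculate total price = 1132
Step 2: Calculate each category's proportion:
  clothing: 275/1132 = 24.29% → 121.47
  electronics: 24/1132 = 2.12% → 10.6
  food: 353/1132 = 31.18% → 155.92
  furniture: 149/1132 = 13.16% → 65.81
  tools: 331/1132 = 29.24% → 146.2
Step 3: Verify: sum of allocations ≈ 500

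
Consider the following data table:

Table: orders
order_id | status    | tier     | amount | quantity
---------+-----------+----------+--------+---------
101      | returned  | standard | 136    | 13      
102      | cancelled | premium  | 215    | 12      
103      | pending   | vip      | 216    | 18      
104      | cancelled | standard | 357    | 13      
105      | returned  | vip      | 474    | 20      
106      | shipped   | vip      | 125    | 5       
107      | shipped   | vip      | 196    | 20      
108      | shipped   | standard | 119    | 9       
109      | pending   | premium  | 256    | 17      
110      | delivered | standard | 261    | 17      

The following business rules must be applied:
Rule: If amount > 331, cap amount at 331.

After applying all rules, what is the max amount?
331

Step 1: Original maximum amount = 474
Step 2: Apply cap at 331
Step 3: 2 records had amount > 331 and were capped
Step 4: Maximum after transformation = 331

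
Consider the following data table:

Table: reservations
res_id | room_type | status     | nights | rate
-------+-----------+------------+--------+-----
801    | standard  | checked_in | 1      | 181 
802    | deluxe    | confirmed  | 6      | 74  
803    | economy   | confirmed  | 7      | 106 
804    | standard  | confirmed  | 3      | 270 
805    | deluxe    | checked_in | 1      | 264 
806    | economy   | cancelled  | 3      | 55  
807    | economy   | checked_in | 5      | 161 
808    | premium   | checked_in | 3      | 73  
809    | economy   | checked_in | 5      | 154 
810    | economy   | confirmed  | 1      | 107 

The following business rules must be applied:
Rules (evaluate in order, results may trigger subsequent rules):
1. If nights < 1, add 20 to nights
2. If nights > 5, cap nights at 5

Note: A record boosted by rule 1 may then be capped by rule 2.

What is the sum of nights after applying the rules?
32

Step 1: Apply rule 1 to records with nights < 1
  - 0 records get bonus of 20
  - Of these, 0 records then exceed 5 and get capped
Step 2: Apply rule 2 to records with nights > 5
  - 2 records (original) are capped
Step 3: Calculate final sum = 32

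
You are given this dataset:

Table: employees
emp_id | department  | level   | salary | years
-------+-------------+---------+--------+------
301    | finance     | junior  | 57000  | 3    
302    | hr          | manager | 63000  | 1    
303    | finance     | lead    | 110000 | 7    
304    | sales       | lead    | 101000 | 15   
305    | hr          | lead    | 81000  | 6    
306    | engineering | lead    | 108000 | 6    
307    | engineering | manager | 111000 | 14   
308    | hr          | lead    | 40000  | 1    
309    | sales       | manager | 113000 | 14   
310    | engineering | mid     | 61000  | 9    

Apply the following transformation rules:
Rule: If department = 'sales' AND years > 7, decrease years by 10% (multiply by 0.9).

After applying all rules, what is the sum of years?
73.1

Step 1: Find records where department = 'sales' AND years > 7
Step 2: 2 records match, summing to 29
Step 3: After multiplier: 29 × 0.9 = 26.1
Step 4: Unaffected records sum: 47
Step 5: Final sum = 26.1 + 47 = 73.1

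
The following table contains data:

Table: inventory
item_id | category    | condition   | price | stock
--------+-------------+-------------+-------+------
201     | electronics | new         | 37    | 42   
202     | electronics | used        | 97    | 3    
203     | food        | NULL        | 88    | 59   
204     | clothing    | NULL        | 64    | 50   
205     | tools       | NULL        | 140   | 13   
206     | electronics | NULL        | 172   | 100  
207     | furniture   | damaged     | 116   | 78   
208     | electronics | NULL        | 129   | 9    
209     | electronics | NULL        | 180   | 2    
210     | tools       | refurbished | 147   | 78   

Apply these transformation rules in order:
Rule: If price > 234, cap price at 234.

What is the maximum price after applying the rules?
180

Step 1: Original maximum price = 180
Step 2: Check cap of 234 against maximum
Step 3: No records exceed the cap (max 180 <= cap 234), so no capping applies
Step 4: Maximum after transformation = 180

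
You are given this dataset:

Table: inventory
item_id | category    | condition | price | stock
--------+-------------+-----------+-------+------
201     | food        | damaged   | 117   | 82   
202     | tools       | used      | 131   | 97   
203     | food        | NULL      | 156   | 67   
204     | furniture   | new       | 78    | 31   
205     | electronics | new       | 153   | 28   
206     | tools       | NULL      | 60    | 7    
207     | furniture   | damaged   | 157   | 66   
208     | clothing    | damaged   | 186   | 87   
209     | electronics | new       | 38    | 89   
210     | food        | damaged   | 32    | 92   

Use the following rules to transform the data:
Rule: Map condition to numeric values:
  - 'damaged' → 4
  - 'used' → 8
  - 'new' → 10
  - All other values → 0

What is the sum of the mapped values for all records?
54

Step 1: Apply mapping to each record
Step 2: Count by status:
  'damaged': 4 records × 4 = 16
  'used': 1 records × 8 = 8
  'new': 3 records × 10 = 30
Step 3: Sum all mapped values = 54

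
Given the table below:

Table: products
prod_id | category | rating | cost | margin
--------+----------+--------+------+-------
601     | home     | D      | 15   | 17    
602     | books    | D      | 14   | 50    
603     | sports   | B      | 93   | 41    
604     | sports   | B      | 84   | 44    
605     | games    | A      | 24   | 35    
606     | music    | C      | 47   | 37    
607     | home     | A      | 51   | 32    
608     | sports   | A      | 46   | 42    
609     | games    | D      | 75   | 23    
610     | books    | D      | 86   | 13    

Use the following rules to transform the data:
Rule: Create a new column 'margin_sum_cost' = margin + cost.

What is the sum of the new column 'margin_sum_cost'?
869

Step 1: For each record, compute margin + cost
Example calculations:
  17 + 15 = 32
  50 + 14 = 64
  41 + 93 = 134
  ...
Step 2: Sum all derived values
Step 3: Total = 869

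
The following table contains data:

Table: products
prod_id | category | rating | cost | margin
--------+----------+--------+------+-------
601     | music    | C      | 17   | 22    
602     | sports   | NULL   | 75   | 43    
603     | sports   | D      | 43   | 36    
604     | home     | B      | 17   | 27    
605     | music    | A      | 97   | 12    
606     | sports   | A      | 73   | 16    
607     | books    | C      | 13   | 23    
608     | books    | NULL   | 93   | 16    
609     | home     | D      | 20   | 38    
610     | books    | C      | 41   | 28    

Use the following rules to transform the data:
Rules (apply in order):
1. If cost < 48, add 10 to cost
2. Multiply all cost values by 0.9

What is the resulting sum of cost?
494.1

Step 1: Apply Rule 1 - Add 10 to records with cost < 48
  - 6 records affected: 151 + (6 × 10) = 211
  - Unaffected records: 338
  - Sum after Rule 1: 549
Step 2: Apply Rule 2 - Multiply all by 0.9
  - 549 × 0.9 = 494.1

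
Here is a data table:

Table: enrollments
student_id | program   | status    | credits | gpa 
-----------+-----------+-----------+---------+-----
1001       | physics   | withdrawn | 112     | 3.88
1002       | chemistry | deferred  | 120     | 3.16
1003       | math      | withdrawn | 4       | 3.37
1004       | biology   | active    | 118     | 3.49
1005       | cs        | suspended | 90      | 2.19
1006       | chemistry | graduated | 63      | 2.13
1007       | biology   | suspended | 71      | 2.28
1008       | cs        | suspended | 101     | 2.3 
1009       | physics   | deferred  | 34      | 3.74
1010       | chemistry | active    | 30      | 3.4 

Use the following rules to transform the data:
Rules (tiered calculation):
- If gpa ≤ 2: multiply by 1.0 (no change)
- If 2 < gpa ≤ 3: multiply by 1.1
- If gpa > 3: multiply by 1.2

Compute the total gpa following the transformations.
35.04

Step 1: Tier 1 (gpa ≤ 2): 0 records, sum = 0 × 1.0 = 0.0
Step 2: Tier 2 (2 < gpa ≤ 3): 4 records, sum = 8.9 × 1.1 = 9.79
Step 3: Tier 3 (gpa > 3): 6 records, sum = 21.04 × 1.2 = 25.25
Step 4: Final sum = 0.0 + 9.79 + 25.25 = 35.04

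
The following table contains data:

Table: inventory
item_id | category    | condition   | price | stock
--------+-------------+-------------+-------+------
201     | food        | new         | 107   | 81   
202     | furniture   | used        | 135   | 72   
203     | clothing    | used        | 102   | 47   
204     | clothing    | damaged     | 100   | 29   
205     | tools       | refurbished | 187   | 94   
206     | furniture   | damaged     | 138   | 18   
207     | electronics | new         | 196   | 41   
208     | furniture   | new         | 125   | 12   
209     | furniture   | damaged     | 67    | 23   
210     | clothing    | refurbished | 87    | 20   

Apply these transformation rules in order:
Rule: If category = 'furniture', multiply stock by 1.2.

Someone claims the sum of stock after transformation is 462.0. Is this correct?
Yes, the result is correct.

Step 1: Calculate the correct sum after transformation
Step 2: Apply multiplier 1.2 to records where category = 'furniture'
Step 3: Correct result = 462.0
Step 4: Claimed result = 462.0
Step 5: 462.0 = 462.0 ✓
Conclusion: The claimed result is correct.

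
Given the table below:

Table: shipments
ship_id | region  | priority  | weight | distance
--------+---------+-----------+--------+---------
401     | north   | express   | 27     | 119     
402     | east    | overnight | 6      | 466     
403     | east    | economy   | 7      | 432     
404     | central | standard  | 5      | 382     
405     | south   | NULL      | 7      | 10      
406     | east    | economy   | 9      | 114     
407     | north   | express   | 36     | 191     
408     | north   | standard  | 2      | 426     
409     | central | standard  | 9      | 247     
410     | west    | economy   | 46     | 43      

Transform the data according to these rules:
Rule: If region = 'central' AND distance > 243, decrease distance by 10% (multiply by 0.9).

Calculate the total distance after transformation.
2367.1

Step 1: Find records where region = 'central' AND distance > 243
Step 2: 2 records match, summing to 629
Step 3: After multiplier: 629 × 0.9 = 566.1
Step 4: Unaffected records sum: 1801
Step 5: Final sum = 566.1 + 1801 = 2367.1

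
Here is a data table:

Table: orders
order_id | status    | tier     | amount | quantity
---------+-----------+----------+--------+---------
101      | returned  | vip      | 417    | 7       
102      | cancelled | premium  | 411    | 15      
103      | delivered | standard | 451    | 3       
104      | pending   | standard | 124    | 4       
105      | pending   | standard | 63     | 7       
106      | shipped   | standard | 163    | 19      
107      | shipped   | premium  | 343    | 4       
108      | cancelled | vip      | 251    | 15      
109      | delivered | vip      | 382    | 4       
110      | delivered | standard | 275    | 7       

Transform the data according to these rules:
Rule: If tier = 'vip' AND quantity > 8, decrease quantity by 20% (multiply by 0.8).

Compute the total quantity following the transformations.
82.0

Step 1: Find records where tier = 'vip' AND quantity > 8
Step 2: 1 records match, summing to 15
Step 3: After multiplier: 15 × 0.8 = 12.0
Step 4: Unaffected records sum: 70
Step 5: Final sum = 12.0 + 70 = 82.0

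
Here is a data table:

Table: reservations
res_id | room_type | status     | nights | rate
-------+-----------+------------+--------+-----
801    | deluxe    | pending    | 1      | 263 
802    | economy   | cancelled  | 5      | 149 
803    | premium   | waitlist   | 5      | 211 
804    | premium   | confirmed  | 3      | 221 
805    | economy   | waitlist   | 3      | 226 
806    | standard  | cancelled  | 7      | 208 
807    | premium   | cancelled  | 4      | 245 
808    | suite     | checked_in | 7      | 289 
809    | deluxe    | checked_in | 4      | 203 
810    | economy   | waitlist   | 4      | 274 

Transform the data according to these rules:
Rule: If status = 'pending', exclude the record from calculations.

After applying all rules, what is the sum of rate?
2026

Step 1: Identify records where status = 'pending'
Step 2: The excluded records sum to 263
Step 3: Original total rate = 2289
Step 4: Remaining total = 2289 - 263 = 2026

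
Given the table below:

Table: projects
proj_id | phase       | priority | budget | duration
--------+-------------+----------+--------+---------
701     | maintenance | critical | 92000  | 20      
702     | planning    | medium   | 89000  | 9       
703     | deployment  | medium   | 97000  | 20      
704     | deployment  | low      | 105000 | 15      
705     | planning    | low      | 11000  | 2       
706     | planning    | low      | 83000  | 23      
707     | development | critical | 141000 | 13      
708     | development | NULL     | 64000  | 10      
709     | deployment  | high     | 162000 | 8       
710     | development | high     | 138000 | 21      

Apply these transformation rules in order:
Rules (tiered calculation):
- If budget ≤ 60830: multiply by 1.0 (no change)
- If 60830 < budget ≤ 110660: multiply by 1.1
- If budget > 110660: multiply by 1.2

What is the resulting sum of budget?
1123200.0

Step 1: Tier 1 (budget ≤ 60830): 1 records, sum = 11000 × 1.0 = 11000.0
Step 2: Tier 2 (60830 < budget ≤ 110660): 6 records, sum = 530000 × 1.1 = 583000.0
Step 3: Tier 3 (budget > 110660): 3 records, sum = 441000 × 1.2 = 529200.0
Step 4: Final sum = 11000.0 + 583000.0 + 529200.0 = 1123200.0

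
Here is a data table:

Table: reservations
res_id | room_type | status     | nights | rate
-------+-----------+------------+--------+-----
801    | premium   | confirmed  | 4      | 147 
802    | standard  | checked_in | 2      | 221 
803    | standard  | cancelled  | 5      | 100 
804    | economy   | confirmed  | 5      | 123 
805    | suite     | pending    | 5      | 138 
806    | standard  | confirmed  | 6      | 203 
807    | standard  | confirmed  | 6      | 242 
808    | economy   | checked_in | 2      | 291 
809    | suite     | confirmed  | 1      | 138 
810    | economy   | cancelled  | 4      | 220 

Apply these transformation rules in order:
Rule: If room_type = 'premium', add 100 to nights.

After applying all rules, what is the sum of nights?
140

Step 1: Count records where room_type = 'premium': 1
Step 2: Total bonus added: 1 × 100 = 100
Step 3: Original sum of nights: 40
Step 4: Final sum = 40 + 100 = 140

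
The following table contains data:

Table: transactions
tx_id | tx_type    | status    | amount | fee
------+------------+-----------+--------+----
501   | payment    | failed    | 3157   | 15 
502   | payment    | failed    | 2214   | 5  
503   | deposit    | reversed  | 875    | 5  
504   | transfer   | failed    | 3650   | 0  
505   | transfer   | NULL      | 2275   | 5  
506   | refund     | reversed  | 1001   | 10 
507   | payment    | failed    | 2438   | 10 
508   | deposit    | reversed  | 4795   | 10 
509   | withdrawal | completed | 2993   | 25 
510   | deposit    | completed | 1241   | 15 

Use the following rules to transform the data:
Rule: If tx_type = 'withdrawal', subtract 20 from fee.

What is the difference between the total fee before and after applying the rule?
20

Step 1: Original sum of fee = 100
Step 2: 1 records have tx_type = 'withdrawal'
Step 3: Each affected record changes by -20
Step 4: Total change = 1 × -20 = -20
Step 5: New sum = 100 + -20 = 80
Step 6: Difference = |80 - 100| = 20
        (Sum decreased by 20)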